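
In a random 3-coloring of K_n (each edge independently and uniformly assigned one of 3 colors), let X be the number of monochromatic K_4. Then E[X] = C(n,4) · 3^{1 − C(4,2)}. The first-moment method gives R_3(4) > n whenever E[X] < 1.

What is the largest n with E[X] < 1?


We need C(n, 4) · 3^{1 − 6} < 1, i.e. C(n, 4) < 3^{6 − 1} = 243.
Check values of n near the boundary:
  n = 4: C(4, 4) = 1; 1 < 243? YES
  n = 5: C(5, 4) = 5; 5 < 243? YES
  n = 6: C(6, 4) = 15; 15 < 243? YES
  n = 7: C(7, 4) = 35; 35 < 243? YES
  n = 8: C(8, 4) = 70; 70 < 243? YES
  n = 9: C(9, 4) = 126; 126 < 243? YES
  n = 10: C(10, 4) = 210; 210 < 243? YES
  n = 11: C(11, 4) = 330; 330 < 243? NO
  n = 12: C(12, 4) = 495; 495 < 243? NO
  n = 13: C(13, 4) = 715; 715 < 243? NO
The largest n with C(n, 4) < 243 is n = 10 (where E[X] = 70/81 ≈ 0.864198). Hence R_3(4) > 10, i.e. R_3(4) ≥ 11.

Largest n = 10; hence R_3(4) > 10.


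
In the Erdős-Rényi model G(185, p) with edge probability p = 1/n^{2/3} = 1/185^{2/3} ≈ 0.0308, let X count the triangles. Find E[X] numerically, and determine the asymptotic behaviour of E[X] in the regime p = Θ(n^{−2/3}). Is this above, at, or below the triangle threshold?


Number of potential triangles: C(185, 3) = 1038220.
Each occurs with probability p³ ≈ (0.0308)³ ≈ 2.921841e-05.
By linearity: E[X] = C(185, 3)·p³ ≈ 1038220 · 2.921841e-05 ≈ 30.3351.
Since α = 2/3 < 1, p = c/n^{2/3} ≫ 1/n is above the triangle threshold p ~ 1/n. Asymptotically E[X] ~ (c³/6)·n^{3(1−α)} = (1³/6)·n^{1} → ∞; triangles are abundant w.h.p.

E[X] ≈ 30.3351; in regime p = Θ(1/n^{2/3}) E[X] diverges (above the triangle threshold p ~ 1/n).


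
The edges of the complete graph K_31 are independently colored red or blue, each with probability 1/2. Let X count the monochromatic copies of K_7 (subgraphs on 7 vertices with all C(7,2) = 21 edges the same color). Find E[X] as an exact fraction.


Let X = Σ_S X_S over the C(31, 7) = 2629575 subsets S of size 7, where X_S = 1 if the K_7 on S is monochromatic.
For a fixed S, the K_7 on S has C(7, 2) = 21 edges. P[all 21 edges red] = (1/2)^21, and likewise for blue, so P[monochromatic] = 2·(1/2)^21 = 2^{1 − 21} = 1/1048576.
Summing: E[X] = C(31, 7) · 2^{1 − 21} = 2629575 · 1/1048576 = 2629575/1048576.
Numerically: E[X] ≈ 2.50776.

E[X] = C(31,7)·2^(1−C(7,2)) = 2629575/1048576 ≈ 2.50776.


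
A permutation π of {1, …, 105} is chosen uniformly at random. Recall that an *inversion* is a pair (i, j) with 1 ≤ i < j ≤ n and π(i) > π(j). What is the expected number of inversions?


Write X = Σ X_I over the C(105, 2) = 5460 pairs i < j, with X_I the indicator of one inversion.
There are 5460 indicators.
For each fixed pair i < j, the values π(i) and π(j) are two distinct elements of {1, …, 105} in uniformly random order; by symmetry P[π(i) > π(j)] = 1/2.
By linearity: E[X] = 5460 · (1/2) = C(105, 2) · (1/2) = 5460/2 = 2730 ≈ 2730.0000.

E[X] = 2730 = 2730.0000.


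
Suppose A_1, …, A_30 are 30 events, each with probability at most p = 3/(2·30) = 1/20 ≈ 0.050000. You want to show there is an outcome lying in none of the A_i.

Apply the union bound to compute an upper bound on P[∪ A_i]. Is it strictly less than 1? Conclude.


Union bound: P[∪_{i=1}^{30} A_i] ≤ Σ_i P[A_i] ≤ 30·p = 30·(1/20) = 3/2.
Numerically: 3/2 ≈ 1.500000.
Is 3/2 < 1? NO.
Since the bound 3/2 is ≥ 1, the union bound is uninformative here; it does NOT by itself certify existence.

30·p = 3/2 ≈ 1.500000; existence NOT certified by the union bound.


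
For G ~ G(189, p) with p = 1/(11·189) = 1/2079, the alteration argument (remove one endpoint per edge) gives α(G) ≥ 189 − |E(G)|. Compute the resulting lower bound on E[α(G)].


E[|E(G)|] = C(189, 2)·p = 17766 · (1/2079) = 94/11.
E[α(G)] ≥ n − E[|E(G)|] = 189 − 94/11 = 1985/11.
Numerically: ≈ 180.45455.
(This is only a lower bound; the true E[α(G)] may be larger.)

E[α(G)] ≥ 1985/11 ≈ 180.45455.


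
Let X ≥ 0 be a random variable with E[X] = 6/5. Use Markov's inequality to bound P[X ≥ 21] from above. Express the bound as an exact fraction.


μ = E[X] = 6/5, a = 21.
Markov: P[X ≥ 21] ≤ μ/a = (6/5)/21 = 2/35.
Numerically: ≈ 0.057143.
(Since a = 21 > μ = 1.200000, the bound 2/35 is < 1 and informative.)

P[X ≥ 21] ≤ 2/35 ≈ 0.057143.


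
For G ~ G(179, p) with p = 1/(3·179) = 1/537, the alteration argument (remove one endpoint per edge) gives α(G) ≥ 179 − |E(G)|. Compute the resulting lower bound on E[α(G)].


E[|E(G)|] = C(179, 2)·p = 15931 · (1/537) = 89/3.
E[α(G)] ≥ n − E[|E(G)|] = 179 − 89/3 = 448/3.
Numerically: ≈ 149.3333.
(This is only a lower bound; the true E[α(G)] may be larger.)

E[α(G)] ≥ 448/3 ≈ 149.3333.


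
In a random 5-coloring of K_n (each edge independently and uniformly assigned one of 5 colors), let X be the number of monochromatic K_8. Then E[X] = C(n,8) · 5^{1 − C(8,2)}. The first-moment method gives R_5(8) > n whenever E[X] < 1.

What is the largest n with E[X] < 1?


We need C(n, 8) · 5^{1 − 28} < 1, i.e. C(n, 8) < 5^{28 − 1} = 7450580596923828125.
Check values of n near the boundary:
  n = 861: C(861, 8) = 7250034996615275865; 7250034996615275865 < 7450580596923828125? YES
  n = 862: C(862, 8) = 7317951015318931845; 7317951015318931845 < 7450580596923828125? YES
  n = 863: C(863, 8) = 7386423071602617757; 7386423071602617757 < 7450580596923828125? YES
  n = 864: C(864, 8) = 7455455062926006708; 7455455062926006708 < 7450580596923828125? NO
  n = 865: C(865, 8) = 7525050909487743060; 7525050909487743060 < 7450580596923828125? NO
  n = 866: C(866, 8) = 7595214554331451620; 7595214554331451620 < 7450580596923828125? NO
The largest n with C(n, 8) < 7450580596923828125 is n = 863 (where E[X] = 7386423071602617757/7450580596923828125 ≈ 0.99139). Hence R_5(8) > 863, i.e. R_5(8) ≥ 864.

Largest n = 863; hence R_5(8) > 863.


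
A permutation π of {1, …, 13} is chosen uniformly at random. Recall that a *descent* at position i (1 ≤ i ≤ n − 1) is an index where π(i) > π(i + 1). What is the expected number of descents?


Write X = Σ X_I over i = 1, …, 12, with X_I the indicator of one descent.
There are 12 indicators.
For each fixed i, the pair (π(i), π(i+1)) is a uniformly random ordered pair of distinct values from {1, …, 13}; by symmetry P[π(i) > π(i+1)] = 1/2.
By linearity: E[X] = 12 · (1/2) = (13 − 1) · (1/2) = 6 ≈ 6.000.

E[X] = 6 = 6.000.


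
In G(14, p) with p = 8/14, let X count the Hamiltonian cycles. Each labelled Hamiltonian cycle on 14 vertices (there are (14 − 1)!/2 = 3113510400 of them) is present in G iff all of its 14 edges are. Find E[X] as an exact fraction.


K_14 has (14 − 1)!/2 = 3113510400 labelled Hamiltonian cycles.
For each such Hamiltonian cycle H, let X_H = 1 if all 14 edges of H are present in G. Then P[X_H = 1] = p^{14} = (4/7)^{14} = 268435456/678223072849.
By linearity: E[X] = Σ_H E[X_H] = 3113510400 · p^{14} = 3113510400 · 268435456/678223072849 = 119396654854963200/96889010407.
Numerically: E[X] ≈ 1.232e+06.

E[X] = 3113510400 · (4/7)^{14} = 119396654854963200/96889010407 ≈ 1.232e+06.


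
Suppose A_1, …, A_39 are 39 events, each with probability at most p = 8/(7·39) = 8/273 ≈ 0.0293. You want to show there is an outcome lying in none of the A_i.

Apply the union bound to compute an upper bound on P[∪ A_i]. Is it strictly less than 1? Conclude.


Union bound: P[∪_{i=1}^{39} A_i] ≤ Σ_i P[A_i] ≤ 39·p = 39·(8/273) = 8/7.
Numerically: 8/7 ≈ 1.1429.
Is 8/7 < 1? NO.
Since the bound 8/7 is ≥ 1, the union bound is uninformative here; it does NOT by itself certify existence.

39·p = 8/7 ≈ 1.1429; existence NOT certified by the union bound.


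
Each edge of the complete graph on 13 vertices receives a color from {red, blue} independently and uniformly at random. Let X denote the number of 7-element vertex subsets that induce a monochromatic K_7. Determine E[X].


Let X = Σ_S X_S over the C(13, 7) = 1716 subsets S of size 7, where X_S = 1 if the K_7 on S is monochromatic.
For a fixed S, the K_7 on S has C(7, 2) = 21 edges. P[all 21 edges red] = (1/2)^21, and likewise for blue, so P[monochromatic] = 2·(1/2)^21 = 2^{1 − 21} = 1/1048576.
By linearity of expectation: E[X] = C(13, 7) · 2^{1 − 21} = 1716 · 1/1048576 = 429/262144.
Numerically: E[X] ≈ 0.002.

E[X] = C(13,7)·2^(1−C(7,2)) = 429/262144 ≈ 0.002.


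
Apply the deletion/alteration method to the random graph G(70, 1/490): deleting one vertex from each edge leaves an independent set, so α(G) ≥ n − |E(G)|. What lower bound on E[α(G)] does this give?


E[|E(G)|] = C(70, 2)·p = 2415 · (1/490) = 69/14.
E[α(G)] ≥ n − E[|E(G)|] = 70 − 69/14 = 911/14.
Numerically: ≈ 65.0714.
(This is only a lower bound; the true E[α(G)] may be larger.)

E[α(G)] ≥ 911/14 ≈ 65.0714.


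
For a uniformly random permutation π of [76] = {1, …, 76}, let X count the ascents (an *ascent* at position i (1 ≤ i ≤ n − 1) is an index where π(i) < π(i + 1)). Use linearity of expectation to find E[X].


Write X = Σ X_I over i = 1, …, 75, with X_I the indicator of one ascent.
There are 75 indicators.
For each fixed i, the pair (π(i), π(i+1)) is a uniformly random ordered pair of distinct values from {1, …, 76}; by symmetry P[π(i) < π(i+1)] = 1/2.
By linearity: E[X] = 75 · (1/2) = (76 − 1) · (1/2) = 75/2 ≈ 37.50000.

E[X] = 75/2 = 37.50000.


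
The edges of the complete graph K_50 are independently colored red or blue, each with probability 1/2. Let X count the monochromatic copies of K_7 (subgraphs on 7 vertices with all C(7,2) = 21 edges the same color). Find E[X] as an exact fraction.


Let X = Σ_S X_S over the C(50, 7) = 99884400 subsets S of size 7, where X_S = 1 if the K_7 on S is monochromatic.
For a fixed S, the K_7 on S has C(7, 2) = 21 edges. P[all 21 edges red] = (1/2)^21, and likewise for blue, so P[monochromatic] = 2·(1/2)^21 = 2^{1 − 21} = 1/1048576.
Summing: E[X] = C(50, 7) · 2^{1 − 21} = 99884400 · 1/1048576 = 6242775/65536.
Numerically: E[X] ≈ 95.2572.

E[X] = C(50,7)·2^(1−C(7,2)) = 6242775/65536 ≈ 95.2572.


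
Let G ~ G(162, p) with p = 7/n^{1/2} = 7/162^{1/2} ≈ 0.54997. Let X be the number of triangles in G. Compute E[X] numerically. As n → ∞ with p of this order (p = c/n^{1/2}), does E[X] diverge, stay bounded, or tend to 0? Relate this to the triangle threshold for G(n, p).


Number of potential triangles: C(162, 3) = 695520.
Each occurs with probability p³ ≈ (0.54997)³ ≈ 1.6634954e-01.
By linearity: E[X] = C(162, 3)·p³ ≈ 695520 · 1.6634954e-01 ≈ 115699.43045.
Since α = 1/2 < 1, p = c/n^{1/2} ≫ 1/n is above the triangle threshold p ~ 1/n. Asymptotically E[X] ~ (c³/6)·n^{3(1−α)} = (7³/6)·n^{1.5} → ∞; triangles are abundant w.h.p.

E[X] ≈ 115699.43045; in regime p = Θ(1/n^{1/2}) E[X] diverges (above the triangle threshold p ~ 1/n).


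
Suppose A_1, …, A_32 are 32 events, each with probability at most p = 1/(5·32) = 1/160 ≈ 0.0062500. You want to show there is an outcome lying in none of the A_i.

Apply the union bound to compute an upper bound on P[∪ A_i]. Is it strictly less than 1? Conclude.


Union bound: P[∪_{i=1}^{32} A_i] ≤ Σ_i P[A_i] ≤ 32·p = 32·(1/160) = 1/5.
Numerically: 1/5 ≈ 0.2000000.
Is 1/5 < 1? YES.
Since P[∪ A_i] ≤ 1/5 < 1, the complement has P[∩ A_i^c] ≥ 1 − 1/5 = 4/5 > 0, so some outcome avoids every A_i.

32·p = 1/5 ≈ 0.2000000; existence CERTIFIED by the union bound.


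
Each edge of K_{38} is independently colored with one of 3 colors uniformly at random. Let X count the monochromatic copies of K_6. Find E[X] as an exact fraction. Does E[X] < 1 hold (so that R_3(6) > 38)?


E[X] = C(38, 6) · 3^{1 − 15} = 2760681 · 3^{−14} = 2760681/4782969.
As a reduced fraction: E[X] = 920227/1594323 ≈ 0.577190.
Is E[X] < 1? YES.
Since E[X] < 1, there exists a 3-coloring of K_{38} with no monochromatic K_6; hence R_3(6) > 38.

E[X] = 920227/1594323 ≈ 0.577190; E[X] < 1, so R_3(6) > 38.


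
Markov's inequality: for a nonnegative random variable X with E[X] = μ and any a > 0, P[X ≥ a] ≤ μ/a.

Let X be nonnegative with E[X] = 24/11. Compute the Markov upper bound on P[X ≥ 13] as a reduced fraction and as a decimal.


μ = E[X] = 24/11, a = 13.
Markov: P[X ≥ 13] ≤ μ/a = (24/11)/13 = 24/143.
Numerically: ≈ 0.167832.
(Since a = 13 > μ = 2.181818, the bound 24/143 is < 1 and informative.)

P[X ≥ 13] ≤ 24/143 ≈ 0.167832.


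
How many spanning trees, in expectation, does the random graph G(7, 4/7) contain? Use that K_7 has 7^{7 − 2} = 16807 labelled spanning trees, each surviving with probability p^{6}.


K_7 has 7^{7 − 2} = 16807 labelled spanning trees.
For each such spanning tree H, let X_H = 1 if all 6 edges of H are present in G. Then P[X_H = 1] = p^{6} = (4/7)^{6} = 4096/117649.
By linearity: E[X] = Σ_H E[X_H] = 16807 · p^{6} = 16807 · 4096/117649 = 4096/7.
Numerically: E[X] ≈ 585.14.

E[X] = 16807 · (4/7)^{6} = 4096/7 ≈ 585.14.


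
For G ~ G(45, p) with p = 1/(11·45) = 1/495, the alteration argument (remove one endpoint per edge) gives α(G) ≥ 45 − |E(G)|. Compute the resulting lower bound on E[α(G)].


E[|E(G)|] = C(45, 2)·p = 990 · (1/495) = 2.
E[α(G)] ≥ n − E[|E(G)|] = 45 − 2 = 43.
Numerically: ≈ 43.000.
(This is only a lower bound; the true E[α(G)] may be larger.)

E[α(G)] ≥ 43 ≈ 43.000.


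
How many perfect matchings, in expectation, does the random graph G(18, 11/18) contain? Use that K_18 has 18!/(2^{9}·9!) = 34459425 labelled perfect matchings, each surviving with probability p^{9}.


K_18 has 18!/(2^{9}·9!) = 34459425 labelled perfect matchings.
For each such perfect matching H, let X_H = 1 if all 9 edges of H are present in G. Then P[X_H = 1] = p^{9} = (11/18)^{9} = 2357947691/198359290368.
By linearity: E[X] = Σ_H E[X_H] = 34459425 · p^{9} = 34459425 · 2357947691/198359290368 = 1003129896443675/2448880128.
Numerically: E[X] ≈ 409628.

E[X] = 34459425 · (11/18)^{9} = 1003129896443675/2448880128 ≈ 409628.


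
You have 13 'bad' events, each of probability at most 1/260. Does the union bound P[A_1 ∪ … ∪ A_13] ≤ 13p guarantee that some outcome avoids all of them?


Union bound: P[∪_{i=1}^{13} A_i] ≤ Σ_i P[A_i] ≤ 13·p = 13·(1/260) = 1/20.
Numerically: 1/20 ≈ 0.0500.
Is 1/20 < 1? YES.
Since P[∪ A_i] ≤ 1/20 < 1, the complement has P[∩ A_i^c] ≥ 1 − 1/20 = 19/20 > 0, so some outcome avoids every A_i.

13·p = 1/20 ≈ 0.0500; existence CERTIFIED by the union bound.


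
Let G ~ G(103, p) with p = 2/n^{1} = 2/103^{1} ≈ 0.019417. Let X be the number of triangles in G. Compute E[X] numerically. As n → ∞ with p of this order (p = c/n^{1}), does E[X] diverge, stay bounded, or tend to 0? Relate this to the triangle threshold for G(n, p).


Number of potential triangles: C(103, 3) = 176851.
Each occurs with probability p³ ≈ (0.019417)³ ≈ 7.3211333e-06.
By linearity: E[X] = C(103, 3)·p³ ≈ 176851 · 7.3211333e-06 ≈ 1.29475.
Here α = 1, so p = 2/n is exactly at the triangle threshold p ~ 1/n. Asymptotically E[X] → c³/6 = 2³/6 = 4/3 ≈ 1.33333, a bounded constant. In this regime the triangle count is asymptotically Poisson(c³/6).

E[X] ≈ 1.29475; in regime p = Θ(1/n^{1}) E[X] stays bounded (at the triangle threshold p ~ 1/n).


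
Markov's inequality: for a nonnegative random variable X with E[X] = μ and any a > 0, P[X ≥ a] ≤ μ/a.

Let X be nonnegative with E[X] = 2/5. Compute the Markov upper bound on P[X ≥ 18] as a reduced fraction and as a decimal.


μ = E[X] = 2/5, a = 18.
Markov: P[X ≥ 18] ≤ μ/a = (2/5)/18 = 1/45.
Numerically: ≈ 0.0222.
(Since a = 18 > μ = 0.4000, the bound 1/45 is < 1 and informative.)

P[X ≥ 18] ≤ 1/45 ≈ 0.0222.


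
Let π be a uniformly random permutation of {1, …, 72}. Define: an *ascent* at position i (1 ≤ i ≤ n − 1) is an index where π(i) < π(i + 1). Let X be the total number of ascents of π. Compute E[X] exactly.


Write X = Σ X_I over i = 1, …, 71, with X_I the indicator of one ascent.
There are 71 indicators.
For each fixed i, the pair (π(i), π(i+1)) is a uniformly random ordered pair of distinct values from {1, …, 72}; by symmetry P[π(i) < π(i+1)] = 1/2.
By linearity: E[X] = 71 · (1/2) = (72 − 1) · (1/2) = 71/2 ≈ 35.500000.

E[X] = 71/2 = 35.500000.


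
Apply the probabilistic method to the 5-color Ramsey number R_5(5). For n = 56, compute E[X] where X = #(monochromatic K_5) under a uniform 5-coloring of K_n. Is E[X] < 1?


E[X] = C(56, 5) · 5^{1 − 10} = 3819816 · 5^{−9} = 3819816/1953125.
As a reduced fraction: E[X] = 3819816/1953125 ≈ 1.955746.
Is E[X] < 1? NO.
Since E[X] ≥ 1, the first-moment bound is inconclusive at n = 56; it does NOT by itself certify R_5(5) > 56.

E[X] = 3819816/1953125 ≈ 1.955746; E[X] ≥ 1; first-moment method inconclusive here.


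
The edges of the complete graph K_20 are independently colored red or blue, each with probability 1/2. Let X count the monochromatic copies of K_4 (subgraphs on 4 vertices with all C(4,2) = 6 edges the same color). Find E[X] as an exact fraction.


Let X = Σ_S X_S over the C(20, 4) = 4845 subsets S of size 4, where X_S = 1 if the K_4 on S is monochromatic.
For a fixed S, the K_4 on S has C(4, 2) = 6 edges. P[all 6 edges red] = (1/2)^6, and likewise for blue, so P[monochromatic] = 2·(1/2)^6 = 2^{1 − 6} = 1/32.
By linearity: E[X] = C(20, 4) · 2^{1 − 6} = 4845 · 1/32 = 4845/32.
Numerically: E[X] ≈ 151.40625.

E[X] = C(20,4)·2^(1−C(4,2)) = 4845/32 ≈ 151.40625.


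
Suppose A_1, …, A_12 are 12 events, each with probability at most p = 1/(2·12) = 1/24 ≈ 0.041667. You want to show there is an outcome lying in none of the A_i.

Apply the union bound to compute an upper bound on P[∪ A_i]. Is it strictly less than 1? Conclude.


Union bound: P[∪_{i=1}^{12} A_i] ≤ Σ_i P[A_i] ≤ 12·p = 12·(1/24) = 1/2.
Numerically: 1/2 ≈ 0.500000.
Is 1/2 < 1? YES.
Since P[∪ A_i] ≤ 1/2 < 1, the complement has P[∩ A_i^c] ≥ 1 − 1/2 = 1/2 > 0, so some outcome avoids every A_i.

12·p = 1/2 ≈ 0.500000; existence CERTIFIED by the union bound.


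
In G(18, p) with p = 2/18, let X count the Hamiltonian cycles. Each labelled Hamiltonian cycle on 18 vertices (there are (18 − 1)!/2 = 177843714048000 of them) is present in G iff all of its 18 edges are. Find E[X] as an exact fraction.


K_18 has (18 − 1)!/2 = 177843714048000 labelled Hamiltonian cycles.
For each such Hamiltonian cycle H, let X_H = 1 if all 18 edges of H are present in G. Then P[X_H = 1] = p^{18} = (1/9)^{18} = 1/150094635296999121.
By linearity of expectation: E[X] = Σ_H E[X_H] = 177843714048000 · p^{18} = 177843714048000 · 1/150094635296999121 = 243955712000/205891132094649.
Numerically: E[X] ≈ 0.00118.

E[X] = 177843714048000 · (1/9)^{18} = 243955712000/205891132094649 ≈ 0.00118.


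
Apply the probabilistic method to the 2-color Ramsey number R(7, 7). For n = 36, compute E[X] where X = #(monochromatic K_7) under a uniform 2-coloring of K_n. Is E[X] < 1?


E[X] = C(36, 7) · 2^{1 − 21} = 8347680 · 2^{−20} = 8347680/1048576.
As a reduced fraction: E[X] = 260865/32768 ≈ 7.9610.
Is E[X] < 1? NO.
Since E[X] ≥ 1, the first-moment bound is inconclusive at n = 36; it does NOT by itself certify R(7, 7) > 36.

E[X] = 260865/32768 ≈ 7.9610; E[X] ≥ 1; first-moment method inconclusive here.


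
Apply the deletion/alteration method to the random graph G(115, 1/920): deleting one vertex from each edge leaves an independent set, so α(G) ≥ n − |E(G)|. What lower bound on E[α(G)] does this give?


E[|E(G)|] = C(115, 2)·p = 6555 · (1/920) = 57/8.
E[α(G)] ≥ n − E[|E(G)|] = 115 − 57/8 = 863/8.
Numerically: ≈ 107.875000.
(This is only a lower bound; the true E[α(G)] may be larger.)

E[α(G)] ≥ 863/8 ≈ 107.875000.


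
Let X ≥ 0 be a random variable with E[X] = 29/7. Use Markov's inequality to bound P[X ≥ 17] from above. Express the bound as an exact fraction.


μ = E[X] = 29/7, a = 17.
Markov: P[X ≥ 17] ≤ μ/a = (29/7)/17 = 29/119.
Numerically: ≈ 0.2437.
(Since a = 17 > μ = 4.1429, the bound 29/119 is < 1 and informative.)

P[X ≥ 17] ≤ 29/119 ≈ 0.2437.


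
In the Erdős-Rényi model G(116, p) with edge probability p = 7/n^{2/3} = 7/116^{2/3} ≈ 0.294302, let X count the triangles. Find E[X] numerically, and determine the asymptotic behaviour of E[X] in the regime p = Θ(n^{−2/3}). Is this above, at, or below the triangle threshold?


Number of potential triangles: C(116, 3) = 253460.
Each occurs with probability p³ ≈ (0.294302)³ ≈ 2.54904875e-02.
By linearity: E[X] = C(116, 3)·p³ ≈ 253460 · 2.54904875e-02 ≈ 6460.818966.
Since α = 2/3 < 1, p = c/n^{2/3} ≫ 1/n is above the triangle threshold p ~ 1/n. Asymptotically E[X] ~ (c³/6)·n^{3(1−α)} = (7³/6)·n^{1} → ∞; triangles are abundant w.h.p.

E[X] ≈ 6460.818966; in regime p = Θ(1/n^{2/3}) E[X] diverges (above the triangle threshold p ~ 1/n).


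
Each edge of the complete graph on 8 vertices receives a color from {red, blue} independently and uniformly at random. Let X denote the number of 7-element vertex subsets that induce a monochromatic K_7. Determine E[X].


Let X = Σ_S X_S over the C(8, 7) = 8 subsets S of size 7, where X_S = 1 if the K_7 on S is monochromatic.
For a fixed S, the K_7 on S has C(7, 2) = 21 edges. P[all 21 edges red] = (1/2)^21, and likewise for blue, so P[monochromatic] = 2·(1/2)^21 = 2^{1 − 21} = 1/1048576.
By linearity of expectation: E[X] = C(8, 7) · 2^{1 − 21} = 8 · 1/1048576 = 1/131072.
Numerically: E[X] ≈ 0.00001.

E[X] = C(8,7)·2^(1−C(7,2)) = 1/131072 ≈ 0.00001.


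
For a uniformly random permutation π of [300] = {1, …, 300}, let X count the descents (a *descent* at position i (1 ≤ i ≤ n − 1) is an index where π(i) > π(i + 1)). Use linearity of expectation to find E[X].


Write X = Σ X_I over i = 1, …, 299, with X_I the indicator of one descent.
There are 299 indicators.
For each fixed i, the pair (π(i), π(i+1)) is a uniformly random ordered pair of distinct values from {1, …, 300}; by symmetry P[π(i) > π(i+1)] = 1/2.
By linearity: E[X] = 299 · (1/2) = (300 − 1) · (1/2) = 299/2 ≈ 149.500.

E[X] = 299/2 = 149.500.


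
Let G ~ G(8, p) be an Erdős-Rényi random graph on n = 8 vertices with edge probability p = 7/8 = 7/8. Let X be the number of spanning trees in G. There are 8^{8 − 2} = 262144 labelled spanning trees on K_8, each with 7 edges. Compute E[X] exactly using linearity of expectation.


K_8 has 8^{8 − 2} = 262144 labelled spanning trees.
For each such spanning tree H, let X_H = 1 if all 7 edges of H are present in G. Then P[X_H = 1] = p^{7} = (7/8)^{7} = 823543/2097152.
By linearity of expectation: E[X] = Σ_H E[X_H] = 262144 · p^{7} = 262144 · 823543/2097152 = 823543/8.
Numerically: E[X] ≈ 1.029e+05.

E[X] = 262144 · (7/8)^{7} = 823543/8 ≈ 1.029e+05.


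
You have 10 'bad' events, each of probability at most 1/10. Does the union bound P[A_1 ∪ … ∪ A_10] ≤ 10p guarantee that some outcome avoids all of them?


Union bound: P[∪_{i=1}^{10} A_i] ≤ Σ_i P[A_i] ≤ 10·p = 10·(1/10) = 1.
Numerically: 1 ≈ 1.0000000.
Is 1 < 1? NO.
Since the bound 1 is ≥ 1, the union bound is uninformative here; it does NOT by itself certify existence.

10·p = 1 ≈ 1.0000000; existence NOT certified by the union bound.


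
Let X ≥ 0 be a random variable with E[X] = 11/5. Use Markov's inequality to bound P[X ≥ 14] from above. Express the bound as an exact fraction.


μ = E[X] = 11/5, a = 14.
Markov: P[X ≥ 14] ≤ μ/a = (11/5)/14 = 11/70.
Numerically: ≈ 0.157.
(Since a = 14 > μ = 2.200, the bound 11/70 is < 1 and informative.)

P[X ≥ 14] ≤ 11/70 ≈ 0.157.


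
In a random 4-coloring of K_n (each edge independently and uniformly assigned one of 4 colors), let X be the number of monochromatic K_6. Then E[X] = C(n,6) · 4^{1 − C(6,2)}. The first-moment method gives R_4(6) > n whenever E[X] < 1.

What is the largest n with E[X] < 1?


We need C(n, 6) · 4^{1 − 15} < 1, i.e. C(n, 6) < 4^{15 − 1} = 268435456.
Check values of n near the boundary:
  n = 76: C(76, 6) = 218618940; 218618940 < 268435456? YES
  n = 77: C(77, 6) = 237093780; 237093780 < 268435456? YES
  n = 78: C(78, 6) = 256851595; 256851595 < 268435456? YES
  n = 79: C(79, 6) = 277962685; 277962685 < 268435456? NO
  n = 80: C(80, 6) = 300500200; 300500200 < 268435456? NO
  n = 81: C(81, 6) = 324540216; 324540216 < 268435456? NO
The largest n with C(n, 6) < 268435456 is n = 78 (where E[X] = 256851595/268435456 ≈ 0.957). Hence R_4(6) > 78, i.e. R_4(6) ≥ 79.

Largest n = 78; hence R_4(6) > 78.


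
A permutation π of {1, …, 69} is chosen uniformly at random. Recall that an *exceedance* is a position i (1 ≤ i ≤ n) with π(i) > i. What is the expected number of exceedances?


Write X = Σ_{i=1}^{69} X_i, where X_i = 1_{π(i) > i}.
For each fixed i, π(i) is uniform over {1, …, 69} (marginal of a uniform permutation), so P[π(i) > i] = (n − i)/n. Summing: Σ_{i=1}^{69} (n − i)/n = (0 + 1 + … + 68)/69 = 69(69 − 1)/(2·69) = (69 − 1)/2.
Hence E[X] = Σ_{i=1}^{69} (69 − i)/69 = 34 ≈ 34.000000.

E[X] = 34 = 34.000000.


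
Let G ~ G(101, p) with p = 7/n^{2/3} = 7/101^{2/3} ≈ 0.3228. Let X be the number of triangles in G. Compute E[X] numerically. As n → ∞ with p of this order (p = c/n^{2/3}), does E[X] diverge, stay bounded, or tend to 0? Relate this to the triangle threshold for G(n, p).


Number of potential triangles: C(101, 3) = 166650.
Each occurs with probability p³ ≈ (0.3228)³ ≈ 3.362415e-02.
By linearity: E[X] = C(101, 3)·p³ ≈ 166650 · 3.362415e-02 ≈ 5603.4653.
Since α = 2/3 < 1, p = c/n^{2/3} ≫ 1/n is above the triangle threshold p ~ 1/n. Asymptotically E[X] ~ (c³/6)·n^{3(1−α)} = (7³/6)·n^{1} → ∞; triangles are abundant w.h.p.

E[X] ≈ 5603.4653; in regime p = Θ(1/n^{2/3}) E[X] diverges (above the triangle threshold p ~ 1/n).


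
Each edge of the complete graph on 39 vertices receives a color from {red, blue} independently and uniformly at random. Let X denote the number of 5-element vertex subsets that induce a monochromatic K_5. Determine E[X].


Let X = Σ_S X_S over the C(39, 5) = 575757 subsets S of size 5, where X_S = 1 if the K_5 on S is monochromatic.
For a fixed S, the K_5 on S has C(5, 2) = 10 edges. P[all 10 edges red] = (1/2)^10, and likewise for blue, so P[monochromatic] = 2·(1/2)^10 = 2^{1 − 10} = 1/512.
By linearity: E[X] = C(39, 5) · 2^{1 − 10} = 575757 · 1/512 = 575757/512.
Numerically: E[X] ≈ 1124.5254.

E[X] = C(39,5)·2^(1−C(5,2)) = 575757/512 ≈ 1124.5254.


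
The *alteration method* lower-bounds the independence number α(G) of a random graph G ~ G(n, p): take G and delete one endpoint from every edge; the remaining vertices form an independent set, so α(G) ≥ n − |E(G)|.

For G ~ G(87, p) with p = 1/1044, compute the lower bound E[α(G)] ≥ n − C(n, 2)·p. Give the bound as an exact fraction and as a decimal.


E[|E(G)|] = C(87, 2)·p = 3741 · (1/1044) = 43/12.
E[α(G)] ≥ n − E[|E(G)|] = 87 − 43/12 = 1001/12.
Numerically: ≈ 83.416667.
(This is only a lower bound; the true E[α(G)] may be larger.)

E[α(G)] ≥ 1001/12 ≈ 83.416667.


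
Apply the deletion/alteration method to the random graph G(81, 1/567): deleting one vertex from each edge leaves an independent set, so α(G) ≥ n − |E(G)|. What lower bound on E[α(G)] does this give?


E[|E(G)|] = C(81, 2)·p = 3240 · (1/567) = 40/7.
E[α(G)] ≥ n − E[|E(G)|] = 81 − 40/7 = 527/7.
Numerically: ≈ 75.2857.
(This is only a lower bound; the true E[α(G)] may be larger.)

E[α(G)] ≥ 527/7 ≈ 75.2857.


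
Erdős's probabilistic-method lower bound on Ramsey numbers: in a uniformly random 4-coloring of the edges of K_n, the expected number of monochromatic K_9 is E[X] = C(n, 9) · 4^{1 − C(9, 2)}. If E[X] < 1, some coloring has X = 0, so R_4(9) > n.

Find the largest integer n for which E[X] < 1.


We need C(n, 9) · 4^{1 − 36} < 1, i.e. C(n, 9) < 4^{36 − 1} = 1180591620717411303424.
Check values of n near the boundary:
  n = 912: C(912, 9) = 1156095740032081475120; 1156095740032081475120 < 1180591620717411303424? YES
  n = 913: C(913, 9) = 1167605542753639808390; 1167605542753639808390 < 1180591620717411303424? YES
  n = 914: C(914, 9) = 1179217089587653905932; 1179217089587653905932 < 1180591620717411303424? YES
  n = 915: C(915, 9) = 1190931166636537885130; 1190931166636537885130 < 1180591620717411303424? NO
  n = 916: C(916, 9) = 1202748565202942340440; 1202748565202942340440 < 1180591620717411303424? NO
  n = 917: C(917, 9) = 1214670081818390006810; 1214670081818390006810 < 1180591620717411303424? NO
The largest n with C(n, 9) < 1180591620717411303424 is n = 914 (where E[X] = 294804272396913476483/295147905179352825856 ≈ 0.998836). Hence R_4(9) > 914, i.e. R_4(9) ≥ 915.

Largest n = 914; hence R_4(9) > 914.


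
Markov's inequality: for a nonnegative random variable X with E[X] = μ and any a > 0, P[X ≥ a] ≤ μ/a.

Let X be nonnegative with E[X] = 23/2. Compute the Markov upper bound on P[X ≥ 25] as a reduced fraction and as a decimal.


μ = E[X] = 23/2, a = 25.
Markov: P[X ≥ 25] ≤ μ/a = (23/2)/25 = 23/50.
Numerically: ≈ 0.46000.
(Since a = 25 > μ = 11.50000, the bound 23/50 is < 1 and informative.)

P[X ≥ 25] ≤ 23/50 ≈ 0.46000.


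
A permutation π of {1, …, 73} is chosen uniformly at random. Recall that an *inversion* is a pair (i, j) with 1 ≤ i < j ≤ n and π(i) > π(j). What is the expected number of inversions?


Write X = Σ X_I over the C(73, 2) = 2628 pairs i < j, with X_I the indicator of one inversion.
There are 2628 indicators.
For each fixed pair i < j, the values π(i) and π(j) are two distinct elements of {1, …, 73} in uniformly random order; by symmetry P[π(i) > π(j)] = 1/2.
By linearity: E[X] = 2628 · (1/2) = C(73, 2) · (1/2) = 2628/2 = 1314 ≈ 1314.00000.

E[X] = 1314 = 1314.00000.


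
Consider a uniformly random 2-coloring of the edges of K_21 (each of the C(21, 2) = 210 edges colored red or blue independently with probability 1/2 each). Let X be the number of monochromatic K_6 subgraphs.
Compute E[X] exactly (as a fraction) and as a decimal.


Let X = Σ_S X_S over the C(21, 6) = 54264 subsets S of size 6, where X_S = 1 if the K_6 on S is monochromatic.
For a fixed S, the K_6 on S has C(6, 2) = 15 edges. P[all 15 edges red] = (1/2)^15, and likewise for blue, so P[monochromatic] = 2·(1/2)^15 = 2^{1 − 15} = 1/16384.
Summing: E[X] = C(21, 6) · 2^{1 − 15} = 54264 · 1/16384 = 6783/2048.
Numerically: E[X] ≈ 3.3120.

E[X] = C(21,6)·2^(1−C(6,2)) = 6783/2048 ≈ 3.3120.


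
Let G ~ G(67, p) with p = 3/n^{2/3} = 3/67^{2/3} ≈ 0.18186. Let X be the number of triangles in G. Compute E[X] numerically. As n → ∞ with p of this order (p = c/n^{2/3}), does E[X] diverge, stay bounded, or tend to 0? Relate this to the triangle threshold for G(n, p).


Number of potential triangles: C(67, 3) = 47905.
Each occurs with probability p³ ≈ (0.18186)³ ≈ 6.01470261e-03.
By linearity: E[X] = C(67, 3)·p³ ≈ 47905 · 6.01470261e-03 ≈ 288.134328.
Since α = 2/3 < 1, p = c/n^{2/3} ≫ 1/n is above the triangle threshold p ~ 1/n. Asymptotically E[X] ~ (c³/6)·n^{3(1−α)} = (3³/6)·n^{1} → ∞; triangles are abundant w.h.p.

E[X] ≈ 288.134328; in regime p = Θ(1/n^{2/3}) E[X] diverges (above the triangle threshold p ~ 1/n).


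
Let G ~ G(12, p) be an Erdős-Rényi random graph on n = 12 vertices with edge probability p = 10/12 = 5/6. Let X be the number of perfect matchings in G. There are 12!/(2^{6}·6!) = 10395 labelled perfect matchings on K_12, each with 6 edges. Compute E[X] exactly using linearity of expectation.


K_12 has 12!/(2^{6}·6!) = 10395 labelled perfect matchings.
For each such perfect matching H, let X_H = 1 if all 6 edges of H are present in G. Then P[X_H = 1] = p^{6} = (5/6)^{6} = 15625/46656.
Summing the indicators: E[X] = Σ_H E[X_H] = 10395 · p^{6} = 10395 · 15625/46656 = 6015625/1728.
Numerically: E[X] ≈ 3481.3.

E[X] = 10395 · (5/6)^{6} = 6015625/1728 ≈ 3481.3.


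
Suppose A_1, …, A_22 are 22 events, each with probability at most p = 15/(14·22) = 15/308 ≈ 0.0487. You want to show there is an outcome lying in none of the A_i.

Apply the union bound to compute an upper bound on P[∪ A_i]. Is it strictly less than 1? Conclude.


Union bound: P[∪_{i=1}^{22} A_i] ≤ Σ_i P[A_i] ≤ 22·p = 22·(15/308) = 15/14.
Numerically: 15/14 ≈ 1.0714.
Is 15/14 < 1? NO.
Since the bound 15/14 is ≥ 1, the union bound is uninformative here; it does NOT by itself certify existence.

22·p = 15/14 ≈ 1.0714; existence NOT certified by the union bound.


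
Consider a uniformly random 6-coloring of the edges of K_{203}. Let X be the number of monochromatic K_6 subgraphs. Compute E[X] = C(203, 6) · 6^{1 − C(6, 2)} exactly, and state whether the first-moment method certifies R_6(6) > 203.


E[X] = C(203, 6) · 6^{1 − 15} = 90210944670 · 6^{−14} = 90210944670/78364164096.
As a reduced fraction: E[X] = 15035157445/13060694016 ≈ 1.151.
Is E[X] < 1? NO.
Since E[X] ≥ 1, the first-moment bound is inconclusive at n = 203; it does NOT by itself certify R_6(6) > 203.

E[X] = 15035157445/13060694016 ≈ 1.151; E[X] ≥ 1; first-moment method inconclusive here.


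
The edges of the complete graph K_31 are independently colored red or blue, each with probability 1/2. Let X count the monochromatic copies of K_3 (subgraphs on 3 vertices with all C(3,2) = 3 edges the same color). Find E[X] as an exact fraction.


Let X = Σ_S X_S over the C(31, 3) = 4495 subsets S of size 3, where X_S = 1 if the K_3 on S is monochromatic.
For a fixed S, the K_3 on S has C(3, 2) = 3 edges. P[all 3 edges red] = (1/2)^3, and likewise for blue, so P[monochromatic] = 2·(1/2)^3 = 2^{1 − 3} = 1/4.
By linearity: E[X] = C(31, 3) · 2^{1 − 3} = 4495 · 1/4 = 4495/4.
Numerically: E[X] ≈ 1123.75000.

E[X] = C(31,3)·2^(1−C(3,2)) = 4495/4 ≈ 1123.75000.


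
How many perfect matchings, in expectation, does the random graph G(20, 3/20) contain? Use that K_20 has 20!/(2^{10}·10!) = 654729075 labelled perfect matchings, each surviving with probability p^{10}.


K_20 has 20!/(2^{10}·10!) = 654729075 labelled perfect matchings.
For each such perfect matching H, let X_H = 1 if all 10 edges of H are present in G. Then P[X_H = 1] = p^{10} = (3/20)^{10} = 59049/10240000000000.
By linearity: E[X] = Σ_H E[X_H] = 654729075 · p^{10} = 654729075 · 59049/10240000000000 = 1546443885987/409600000000.
Numerically: E[X] ≈ 3.78.

E[X] = 654729075 · (3/20)^{10} = 1546443885987/409600000000 ≈ 3.78.


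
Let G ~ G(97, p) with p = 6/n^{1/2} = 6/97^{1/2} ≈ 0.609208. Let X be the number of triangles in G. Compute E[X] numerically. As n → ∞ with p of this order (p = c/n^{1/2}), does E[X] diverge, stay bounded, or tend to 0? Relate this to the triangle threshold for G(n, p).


Number of potential triangles: C(97, 3) = 147440.
Each occurs with probability p³ ≈ (0.609208)³ ≈ 2.26097703e-01.
By linearity: E[X] = C(97, 3)·p³ ≈ 147440 · 2.26097703e-01 ≈ 33335.845294.
Since α = 1/2 < 1, p = c/n^{1/2} ≫ 1/n is above the triangle threshold p ~ 1/n. Asymptotically E[X] ~ (c³/6)·n^{3(1−α)} = (6³/6)·n^{1.5} → ∞; triangles are abundant w.h.p.

E[X] ≈ 33335.845294; in regime p = Θ(1/n^{1/2}) E[X] diverges (above the triangle threshold p ~ 1/n).


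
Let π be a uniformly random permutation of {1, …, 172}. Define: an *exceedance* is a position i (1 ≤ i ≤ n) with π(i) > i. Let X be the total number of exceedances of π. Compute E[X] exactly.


Write X = Σ_{i=1}^{172} X_i, where X_i = 1_{π(i) > i}.
For each fixed i, π(i) is uniform over {1, …, 172} (marginal of a uniform permutation), so P[π(i) > i] = (n − i)/n. Summing: Σ_{i=1}^{172} (n − i)/n = (0 + 1 + … + 171)/172 = 172(172 − 1)/(2·172) = (172 − 1)/2.
Hence E[X] = Σ_{i=1}^{172} (172 − i)/172 = 171/2 ≈ 85.500000.

E[X] = 171/2 = 85.500000.


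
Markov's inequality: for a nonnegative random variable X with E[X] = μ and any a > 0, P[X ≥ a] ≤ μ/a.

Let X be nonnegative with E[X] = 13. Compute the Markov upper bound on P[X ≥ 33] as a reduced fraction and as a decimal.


μ = E[X] = 13, a = 33.
Markov: P[X ≥ 33] ≤ μ/a = (13)/33 = 13/33.
Numerically: ≈ 0.39394.
(Since a = 33 > μ = 13.00000, the bound 13/33 is < 1 and informative.)

P[X ≥ 33] ≤ 13/33 ≈ 0.39394.


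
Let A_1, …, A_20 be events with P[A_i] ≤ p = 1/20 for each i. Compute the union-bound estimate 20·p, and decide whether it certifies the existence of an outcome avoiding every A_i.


Union bound: P[∪_{i=1}^{20} A_i] ≤ Σ_i P[A_i] ≤ 20·p = 20·(1/20) = 1.
Numerically: 1 ≈ 1.0000000.
Is 1 < 1? NO.
Since the bound 1 is ≥ 1, the union bound is uninformative here; it does NOT by itself certify existence.

20·p = 1 ≈ 1.0000000; existence NOT certified by the union bound.


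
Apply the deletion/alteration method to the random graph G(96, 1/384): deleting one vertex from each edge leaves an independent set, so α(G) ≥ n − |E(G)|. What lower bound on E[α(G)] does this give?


E[|E(G)|] = C(96, 2)·p = 4560 · (1/384) = 95/8.
E[α(G)] ≥ n − E[|E(G)|] = 96 − 95/8 = 673/8.
Numerically: ≈ 84.125000.
(This is only a lower bound; the true E[α(G)] may be larger.)

E[α(G)] ≥ 673/8 ≈ 84.125000.


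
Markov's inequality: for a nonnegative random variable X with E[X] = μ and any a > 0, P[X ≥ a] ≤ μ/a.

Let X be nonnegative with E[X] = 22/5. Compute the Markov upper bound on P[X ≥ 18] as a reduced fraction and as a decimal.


μ = E[X] = 22/5, a = 18.
Markov: P[X ≥ 18] ≤ μ/a = (22/5)/18 = 11/45.
Numerically: ≈ 0.24444.
(Since a = 18 > μ = 4.40000, the bound 11/45 is < 1 and informative.)

P[X ≥ 18] ≤ 11/45 ≈ 0.24444.


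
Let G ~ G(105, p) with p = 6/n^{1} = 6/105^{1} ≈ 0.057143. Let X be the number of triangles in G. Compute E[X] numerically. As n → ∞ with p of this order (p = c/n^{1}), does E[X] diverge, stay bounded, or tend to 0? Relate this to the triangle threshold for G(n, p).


Number of potential triangles: C(105, 3) = 187460.
Each occurs with probability p³ ≈ (0.057143)³ ≈ 1.8658892e-04.
By linearity: E[X] = C(105, 3)·p³ ≈ 187460 · 1.8658892e-04 ≈ 34.97796.
Here α = 1, so p = 6/n is exactly at the triangle threshold p ~ 1/n. Asymptotically E[X] → c³/6 = 6³/6 = 36 ≈ 36.00000, a bounded constant. In this regime the triangle count is asymptotically Poisson(c³/6).

E[X] ≈ 34.97796; in regime p = Θ(1/n^{1}) E[X] stays bounded (at the triangle threshold p ~ 1/n).


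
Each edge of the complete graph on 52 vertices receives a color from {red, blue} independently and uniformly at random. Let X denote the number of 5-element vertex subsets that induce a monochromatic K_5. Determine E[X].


Let X = Σ_S X_S over the C(52, 5) = 2598960 subsets S of size 5, where X_S = 1 if the K_5 on S is monochromatic.
For a fixed S, the K_5 on S has C(5, 2) = 10 edges. P[all 10 edges red] = (1/2)^10, and likewise for blue, so P[monochromatic] = 2·(1/2)^10 = 2^{1 − 10} = 1/512.
By linearity: E[X] = C(52, 5) · 2^{1 − 10} = 2598960 · 1/512 = 162435/32.
Numerically: E[X] ≈ 5076.094.

E[X] = C(52,5)·2^(1−C(5,2)) = 162435/32 ≈ 5076.094.


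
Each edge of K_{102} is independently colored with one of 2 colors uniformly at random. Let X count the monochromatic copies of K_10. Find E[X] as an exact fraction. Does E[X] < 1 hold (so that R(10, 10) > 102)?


E[X] = C(102, 10) · 2^{1 − 45} = 21300860967540 · 2^{−44} = 21300860967540/17592186044416.
As a reduced fraction: E[X] = 5325215241885/4398046511104 ≈ 1.21081.
Is E[X] < 1? NO.
Since E[X] ≥ 1, the first-moment bound is inconclusive at n = 102; it does NOT by itself certify R(10, 10) > 102.

E[X] = 5325215241885/4398046511104 ≈ 1.21081; E[X] ≥ 1; first-moment method inconclusive here.


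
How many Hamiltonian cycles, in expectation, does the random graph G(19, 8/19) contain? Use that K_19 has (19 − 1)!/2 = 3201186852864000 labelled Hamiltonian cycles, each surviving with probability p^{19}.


K_19 has (19 − 1)!/2 = 3201186852864000 labelled Hamiltonian cycles.
For each such Hamiltonian cycle H, let X_H = 1 if all 19 edges of H are present in G. Then P[X_H = 1] = p^{19} = (8/19)^{19} = 144115188075855872/1978419655660313589123979.
By linearity: E[X] = Σ_H E[X_H] = 3201186852864000 · p^{19} = 3201186852864000 · 144115188075855872/1978419655660313589123979 = 461339645366452518590934417408000/1978419655660313589123979.
Numerically: E[X] ≈ 2.33186e+08.

E[X] = 3201186852864000 · (8/19)^{19} = 461339645366452518590934417408000/1978419655660313589123979 ≈ 2.33186e+08.
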